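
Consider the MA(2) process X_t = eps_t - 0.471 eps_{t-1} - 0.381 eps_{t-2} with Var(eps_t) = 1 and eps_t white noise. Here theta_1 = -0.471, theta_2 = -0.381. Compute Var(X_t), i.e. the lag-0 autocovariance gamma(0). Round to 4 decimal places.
\gamma(0) = 1.3670

For an MA(q) process X_t = eps_t + sum_i theta_i eps_{t-i} with
Var(eps_t) = sigma^2, the variance is
  gamma(0) = sigma^2 * (1 + sum_i theta_i^2).
  sum_i theta_i^2 = (-0.471)^2 + (-0.381)^2 = 0.221841 + 0.145161 = 0.367002.
  gamma(0) = 1 * (1 + 0.367002) = 1 * 1.367002 = 1.367002, which rounds to 1.3670.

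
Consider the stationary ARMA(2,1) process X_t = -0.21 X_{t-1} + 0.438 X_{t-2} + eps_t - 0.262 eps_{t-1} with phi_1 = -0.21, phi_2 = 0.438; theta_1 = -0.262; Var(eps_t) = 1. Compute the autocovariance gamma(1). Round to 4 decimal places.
\gamma(1) = -1.1457

Multiply the model equation by X_{t-k} and take expectations. With theta_0 = psi_0 = 1 and psi_j the MA(infinity) weights, this gives
  gamma(k) - sum_i phi_i gamma(k-i) = c_k,
  c_k = sigma^2 * sum_{j=k..q} theta_j psi_{j-k}   (c_k = 0 for k > q),
using gamma(-m) = gamma(m).
psi-weights needed (psi_j = theta_j + sum_i phi_i psi_{j-i}):
  psi_1 = theta_1 + phi_1 = -0.262 + (-0.21) = -0.472
Right-hand sides:
  c_0 = sigma^2 (1 + theta_1 psi_1) = 1 * (1 + (-0.262)(-0.472)) = 1 * 1.123664 = 1.123664
  c_1 = sigma^2 theta_1 = 1 * (-0.262) = -0.262
  c_2 = 0
Equations for k = 0, 1, 2 (AR order 2, c_2 = 0):
  (E0) gamma(0) = phi_1 gamma(1) + phi_2 gamma(2) + c_0
  (E1) gamma(1) = phi_1 gamma(0) + phi_2 gamma(1) + c_1
  (E2) gamma(2) = phi_1 gamma(1) + phi_2 gamma(0)
From (E1): gamma(1) = A gamma(0) + B with
  A = phi_1 / (1 - phi_2) = -0.21 / 0.562 = -0.373665,   B = c_1 / (1 - phi_2) = -0.262 / 0.562 = -0.466192.
Insert (E2) into (E0): gamma(0) (1 - phi_2^2) = phi_1 (1 + phi_2) gamma(1) + c_0.
  phi_1 (1 + phi_2) = (-0.21)(1.438) = -0.30198,   1 - phi_2^2 = 0.808156.
Replace gamma(1) by A gamma(0) + B and collect gamma(0):
  gamma(0) [0.808156 - (-0.30198)(-0.373665)] = (-0.30198)(-0.466192) + 1.123664
  gamma(0) * 0.695316 = 1.264445
  gamma(0) = 1.264445 / 0.695316 = 1.818517.
  gamma(1) = A gamma(0) + B = (-0.373665)(1.818517) + (-0.466192) = -1.145709.
Therefore gamma(1) = -1.1457 (to 4 decimal places).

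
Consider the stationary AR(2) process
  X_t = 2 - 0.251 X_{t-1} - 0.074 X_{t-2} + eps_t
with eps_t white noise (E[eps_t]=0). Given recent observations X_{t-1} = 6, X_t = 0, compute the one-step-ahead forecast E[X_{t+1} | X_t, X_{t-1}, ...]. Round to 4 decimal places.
E[X_{t+1} \mid \mathcal F_t] = 1.5560

For an AR(p) model X_t = c + sum_i phi_i X_{t-i} + eps_t, the
one-step-ahead conditional mean is
  E[X_{t+1} | X_t, ...] = c + sum_i phi_i X_{t+1-i}.
Substitute known values:
  E[X_{t+1} | ...] = 2 + (-0.251) * (0) + (-0.074) * (6)
                   = 1.5560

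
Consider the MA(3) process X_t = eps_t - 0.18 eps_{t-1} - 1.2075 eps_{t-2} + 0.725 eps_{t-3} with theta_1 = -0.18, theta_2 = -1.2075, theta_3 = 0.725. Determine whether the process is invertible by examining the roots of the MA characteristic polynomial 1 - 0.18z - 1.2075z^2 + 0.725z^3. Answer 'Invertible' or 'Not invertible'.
\text{Not invertible}

The MA(q) characteristic polynomial is P(z) = 1 - 0.18z - 1.2075z^2 + 0.725z^3.
Invertibility requires all roots to lie outside the unit circle, i.e. |z| > 1 for every root.
Degree 3: look for a simple real root z0 first, then factor out (1 - z/z0) and solve the remaining quadratic.
Testing z0 = -0.8: P(-0.8) = 1 + (-0.18)(-0.8) + (-1.2075)(-0.8)^2 + (0.725)(-0.8)^3
  = 1 + (0.144) + (-0.7728) + (-0.3712) = 0.  So z_0 = -0.8 is a root, |z_0| = 0.8.
Divide out the factor (1 + 1.25 z) = (1 - z/z0) (since 1/z0 = -1.25):
  P(z) = (1 + 1.25 z)(1 + (-1.43) z + (0.58) z^2)
  [check: z-coef -1.43 - (-1.25) = -0.18; z^2-coef 0.58 - (-1.25)(-1.43) = -1.2075; z^3-coef -(-1.25)(0.58) = 0.725.]
Remaining roots from the quadratic factor 1 + (-1.43) z + (0.58) z^2:
  Set 1 + (-1.43) z + (0.58) z^2 = 0, i.e. a z^2 + b z + c = 0 with a = 0.58, b = -1.43, c = 1.
  Discriminant D = b^2 - 4ac = (-1.43)^2 - 4*(0.58)*1 = 2.0449 - (2.32) = -0.2751.
  D < 0, so the roots are the complex-conjugate pair z = (-b +/- i sqrt(-D)) / (2a) = 1.2328 +/- 0.4522i.
  For a conjugate pair |z|^2 = z * conj(z) = (product of roots) = c/a = 1/(0.58) = 1.724138, so |z| = sqrt(1.724138) = 1.3131 for both roots.
Moduli of all roots: 0.8000, 1.3131, 1.3131.
All moduli strictly greater than 1? No.
Verdict: Not invertible.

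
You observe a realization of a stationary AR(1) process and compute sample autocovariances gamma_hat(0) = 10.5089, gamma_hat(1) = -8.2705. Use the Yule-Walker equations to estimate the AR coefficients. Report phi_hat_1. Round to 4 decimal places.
\hat\phi_{1} = -0.7870

The Yule-Walker equations for an AR(p) process read, in matrix form,
  Gamma_p phi = r_p,   with   (Gamma_p)_{ij} = gamma(|i - j|),
                       (r_p)_i = gamma(i),   i,j = 1..p.
Substitute the sample gammas (Toeplitz matrix and right-hand side of size 1):
  Gamma_p = [[10.5089]]
  r_p     = [-8.2705]
With p = 1 this is the single equation gamma(0) phi_1 = gamma(1):
  phi_hat_1 = gamma(1) / gamma(0) = -8.2705 / 10.5089 = -0.7870.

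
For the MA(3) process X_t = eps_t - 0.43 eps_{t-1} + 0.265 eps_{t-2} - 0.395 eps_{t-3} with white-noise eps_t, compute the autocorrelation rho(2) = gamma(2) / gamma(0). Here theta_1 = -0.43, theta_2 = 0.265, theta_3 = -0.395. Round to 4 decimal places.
\rho(2) = 0.3082

For an MA(q) process with theta_0 = 1, the autocovariance is
  gamma(k) = sigma^2 * sum_{i=0..q-k} theta_i * theta_{i+k},
and rho(k) = gamma(k) / gamma(0). Sigma^2 cancels.
  numerator   = (1)*(0.265) + (-0.43)*(-0.395) = 0.43485.
  denominator = (1)^2 + (-0.43)^2 + (0.265)^2 + (-0.395)^2 = 1.41115.
  rho(2) = 0.43485 / 1.41115 = 0.3082.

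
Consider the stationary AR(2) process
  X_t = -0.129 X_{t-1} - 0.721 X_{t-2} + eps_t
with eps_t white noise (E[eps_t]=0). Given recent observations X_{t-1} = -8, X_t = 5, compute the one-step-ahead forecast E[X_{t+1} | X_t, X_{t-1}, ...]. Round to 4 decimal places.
E[X_{t+1} \mid \mathcal F_t] = 5.1230

For an AR(p) model X_t = c + sum_i phi_i X_{t-i} + eps_t, the
one-step-ahead conditional mean is
  E[X_{t+1} | X_t, ...] = c + sum_i phi_i X_{t+1-i}.
Substitute known values:
  E[X_{t+1} | ...] = (-0.129) * (5) + (-0.721) * (-8)
                   = 5.1230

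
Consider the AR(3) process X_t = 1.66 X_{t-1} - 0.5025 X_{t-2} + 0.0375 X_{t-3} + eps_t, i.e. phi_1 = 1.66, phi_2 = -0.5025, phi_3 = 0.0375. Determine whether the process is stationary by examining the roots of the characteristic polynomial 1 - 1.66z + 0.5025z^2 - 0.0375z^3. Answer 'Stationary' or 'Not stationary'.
\text{Not stationary}

The AR(p) characteristic polynomial is P(z) = 1 - 1.66z + 0.5025z^2 - 0.0375z^3.
Stationarity requires all roots to lie outside the unit circle, i.e. |z| > 1 for every root.
Degree 3: look for a simple real root z0 first, then factor out (1 - z/z0) and solve the remaining quadratic.
Testing z0 = 4: P(4) = 1 + (-1.66)(4) + (0.5025)(4)^2 + (-0.0375)(4)^3
  = 1 + (-6.64) + (8.04) + (-2.4) = 0.  So z_0 = 4 is a root, |z_0| = 4.
Divide out the factor (1 - 0.25 z) = (1 - z/z0) (since 1/z0 = 0.25):
  P(z) = (1 - 0.25 z)(1 + (-1.41) z + (0.15) z^2)
  [check: z-coef -1.41 - (0.25) = -1.66; z^2-coef 0.15 - (0.25)(-1.41) = 0.5025; z^3-coef -(0.25)(0.15) = -0.0375.]
Remaining roots from the quadratic factor 1 + (-1.41) z + (0.15) z^2:
  Set 1 + (-1.41) z + (0.15) z^2 = 0, i.e. a z^2 + b z + c = 0 with a = 0.15, b = -1.41, c = 1.
  Discriminant D = b^2 - 4ac = (-1.41)^2 - 4*(0.15)*1 = 1.9881 - (0.6) = 1.3881.
  D >= 0, so the roots are real: z = (-b +/- sqrt(D)) / (2a) = (1.41 +/- 1.178177) / (0.3).
    z_1 = (1.41 + 1.178177) / (0.3) = 8.6273,   |z_1| = 8.6273.
    z_2 = (1.41 - 1.178177) / (0.3) = 0.7727,   |z_2| = 0.7727.
Moduli of all roots: 4.0000, 8.6273, 0.7727.
All moduli strictly greater than 1? No.
Verdict: Not stationary.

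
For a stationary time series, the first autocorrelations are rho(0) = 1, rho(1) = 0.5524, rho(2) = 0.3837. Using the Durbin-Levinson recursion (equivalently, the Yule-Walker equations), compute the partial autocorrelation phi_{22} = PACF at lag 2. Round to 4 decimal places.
\phi_{22} = 0.1131

The PACF at lag k is phi_{kk}, the last component of the solution
to the Yule-Walker system G_k phi = r_k where
  (G_k)_{ij} = rho(|i - j|), (r_k)_i = rho(i), i,j = 1..k.
Equivalently, Durbin-Levinson gives phi_{kk} iteratively:
  phi_{11} = rho(1)
  phi_{kk} = [rho(k) - sum_{j=1..k-1} phi_{k-1,j} rho(k-j)]
            / [1 - sum_{j=1..k-1} phi_{k-1,j} rho(j)],
  phi_{k,j} = phi_{k-1,j} - phi_{kk} phi_{k-1,k-j},  j = 1..k-1.
Step k = 1:
  phi_11 = rho(1) = 0.5524.
Step k = 2:
  phi_22 = [rho(2) - phi_11 rho(1)] / [1 - phi_11 rho(1)] = [0.3837 - (0.5524)(0.5524)] / [1 - (0.5524)(0.5524)]
         = 0.07855424 / 0.69485424 = 0.1131.
Therefore phi_{22} = 0.1131.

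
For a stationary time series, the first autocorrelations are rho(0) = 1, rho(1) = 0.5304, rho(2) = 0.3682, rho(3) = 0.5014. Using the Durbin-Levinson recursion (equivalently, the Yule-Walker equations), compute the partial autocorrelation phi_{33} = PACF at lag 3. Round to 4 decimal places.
\phi_{33} = 0.3750

The PACF at lag k is phi_{kk}, the last component of the solution
to the Yule-Walker system G_k phi = r_k where
  (G_k)_{ij} = rho(|i - j|), (r_k)_i = rho(i), i,j = 1..k.
Equivalently, Durbin-Levinson gives phi_{kk} iteratively:
  phi_{11} = rho(1)
  phi_{kk} = [rho(k) - sum_{j=1..k-1} phi_{k-1,j} rho(k-j)]
            / [1 - sum_{j=1..k-1} phi_{k-1,j} rho(j)],
  phi_{k,j} = phi_{k-1,j} - phi_{kk} phi_{k-1,k-j},  j = 1..k-1.
Step k = 1:
  phi_11 = rho(1) = 0.5304.
Step k = 2:
  phi_22 = [rho(2) - phi_11 rho(1)] / [1 - phi_11 rho(1)] = [0.3682 - (0.5304)(0.5304)] / [1 - (0.5304)(0.5304)]
         = 0.08687584 / 0.71867584 = 0.120883.
  Update: phi_21 = phi_11 - phi_22 phi_11 = 0.5304 - (0.120883)(0.5304) = 0.466284.
Step k = 3:
  phi_33 = [rho(3) - phi_21 rho(2) - phi_22 rho(1)] / [1 - phi_21 rho(1) - phi_22 rho(2)]
    numerator   = 0.5014 - (0.466284)(0.3682) - (0.120883)(0.5304) = 0.26559795
    denominator = 1 - (0.466284)(0.5304) - (0.120883)(0.3682) = 0.70817401
  phi_33 = 0.26559795 / 0.70817401 = 0.375.
Therefore phi_{33} = 0.3750.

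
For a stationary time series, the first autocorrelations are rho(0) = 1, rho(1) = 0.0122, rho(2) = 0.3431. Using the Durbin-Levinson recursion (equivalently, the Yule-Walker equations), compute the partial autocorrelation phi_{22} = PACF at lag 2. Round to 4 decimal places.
\phi_{22} = 0.3430

The PACF at lag k is phi_{kk}, the last component of the solution
to the Yule-Walker system G_k phi = r_k where
  (G_k)_{ij} = rho(|i - j|), (r_k)_i = rho(i), i,j = 1..k.
Equivalently, Durbin-Levinson gives phi_{kk} iteratively:
  phi_{11} = rho(1)
  phi_{kk} = [rho(k) - sum_{j=1..k-1} phi_{k-1,j} rho(k-j)]
            / [1 - sum_{j=1..k-1} phi_{k-1,j} rho(j)],
  phi_{k,j} = phi_{k-1,j} - phi_{kk} phi_{k-1,k-j},  j = 1..k-1.
Step k = 1:
  phi_11 = rho(1) = 0.0122.
Step k = 2:
  phi_22 = [rho(2) - phi_11 rho(1)] / [1 - phi_11 rho(1)] = [0.3431 - (0.0122)(0.0122)] / [1 - (0.0122)(0.0122)]
         = 0.34295116 / 0.99985116 = 0.343.
Therefore phi_{22} = 0.3430.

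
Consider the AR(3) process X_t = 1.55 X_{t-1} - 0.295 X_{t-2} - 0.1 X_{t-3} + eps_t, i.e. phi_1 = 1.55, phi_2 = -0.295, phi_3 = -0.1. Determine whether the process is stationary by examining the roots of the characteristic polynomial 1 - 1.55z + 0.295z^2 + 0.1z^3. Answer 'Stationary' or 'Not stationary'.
\text{Not stationary}

The AR(p) characteristic polynomial is P(z) = 1 - 1.55z + 0.295z^2 + 0.1z^3.
Stationarity requires all roots to lie outside the unit circle, i.e. |z| > 1 for every root.
Degree 3: look for a simple real root z0 first, then factor out (1 - z/z0) and solve the remaining quadratic.
Testing z0 = 0.8: P(0.8) = 1 + (-1.55)(0.8) + (0.295)(0.8)^2 + (0.1)(0.8)^3
  = 1 + (-1.24) + (0.1888) + (0.0512) = 0.  So z_0 = 0.8 is a root, |z_0| = 0.8.
Divide out the factor (1 - 1.25 z) = (1 - z/z0) (since 1/z0 = 1.25):
  P(z) = (1 - 1.25 z)(1 + (-0.3) z + (-0.08) z^2)
  [check: z-coef -0.3 - (1.25) = -1.55; z^2-coef -0.08 - (1.25)(-0.3) = 0.295; z^3-coef -(1.25)(-0.08) = 0.1.]
Remaining roots from the quadratic factor 1 + (-0.3) z + (-0.08) z^2:
  Set 1 + (-0.3) z + (-0.08) z^2 = 0, i.e. a z^2 + b z + c = 0 with a = -0.08, b = -0.3, c = 1.
  Discriminant D = b^2 - 4ac = (-0.3)^2 - 4*(-0.08)*1 = 0.09 - (-0.32) = 0.41.
  D >= 0, so the roots are real: z = (-b +/- sqrt(D)) / (2a) = (0.3 +/- 0.640312) / (-0.16).
    z_1 = (0.3 + 0.640312) / (-0.16) = -5.877,   |z_1| = 5.877.
    z_2 = (0.3 - 0.640312) / (-0.16) = 2.127,   |z_2| = 2.127.
Moduli of all roots: 0.8000, 5.8770, 2.1270.
All moduli strictly greater than 1? No.
Verdict: Not stationary.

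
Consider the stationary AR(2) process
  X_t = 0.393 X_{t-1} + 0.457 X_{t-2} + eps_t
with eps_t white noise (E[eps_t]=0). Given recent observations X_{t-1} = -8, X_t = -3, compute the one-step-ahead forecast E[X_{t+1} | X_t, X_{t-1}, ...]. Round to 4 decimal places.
E[X_{t+1} \mid \mathcal F_t] = -4.8350

For an AR(p) model X_t = c + sum_i phi_i X_{t-i} + eps_t, the
one-step-ahead conditional mean is
  E[X_{t+1} | X_t, ...] = c + sum_i phi_i X_{t+1-i}.
Substitute known values:
  E[X_{t+1} | ...] = (0.393) * (-3) + (0.457) * (-8)
                   = -4.8350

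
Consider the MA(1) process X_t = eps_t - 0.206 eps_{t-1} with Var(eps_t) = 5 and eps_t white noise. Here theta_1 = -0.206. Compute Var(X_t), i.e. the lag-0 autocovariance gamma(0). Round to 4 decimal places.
\gamma(0) = 5.2122

For an MA(q) process X_t = eps_t + sum_i theta_i eps_{t-i} with
Var(eps_t) = sigma^2, the variance is
  gamma(0) = sigma^2 * (1 + sum_i theta_i^2).
  sum_i theta_i^2 = (-0.206)^2 = 0.042436.
  gamma(0) = 5 * (1 + 0.042436) = 5 * 1.042436 = 5.21218, which rounds to 5.2122.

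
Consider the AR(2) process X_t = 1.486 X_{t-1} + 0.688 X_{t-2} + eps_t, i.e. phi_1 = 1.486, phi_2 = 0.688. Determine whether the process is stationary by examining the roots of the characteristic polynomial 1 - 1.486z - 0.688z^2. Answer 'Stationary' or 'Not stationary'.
\text{Not stationary}

The AR(p) characteristic polynomial is P(z) = 1 - 1.486z - 0.688z^2.
Stationarity requires all roots to lie outside the unit circle, i.e. |z| > 1 for every root.
Set 1 + (-1.486) z + (-0.688) z^2 = 0, i.e. a z^2 + b z + c = 0 with a = -0.688, b = -1.486, c = 1.
Discriminant D = b^2 - 4ac = (-1.486)^2 - 4*(-0.688)*1 = 2.208196 - (-2.752) = 4.960196.
D >= 0, so the roots are real: z = (-b +/- sqrt(D)) / (2a) = (1.486 +/- 2.22715) / (-1.376).
  z_1 = (1.486 + 2.22715) / (-1.376) = -2.6985,   |z_1| = 2.6985.
  z_2 = (1.486 - 2.22715) / (-1.376) = 0.5386,   |z_2| = 0.5386.
Moduli of all roots: 2.6985, 0.5386.
All moduli strictly greater than 1? No.
Verdict: Not stationary.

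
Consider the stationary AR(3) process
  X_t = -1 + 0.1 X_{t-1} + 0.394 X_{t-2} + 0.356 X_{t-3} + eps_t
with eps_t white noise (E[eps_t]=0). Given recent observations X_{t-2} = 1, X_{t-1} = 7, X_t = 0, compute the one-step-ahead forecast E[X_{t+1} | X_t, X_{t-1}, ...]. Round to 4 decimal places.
E[X_{t+1} \mid \mathcal F_t] = 2.1140

For an AR(p) model X_t = c + sum_i phi_i X_{t-i} + eps_t, the
one-step-ahead conditional mean is
  E[X_{t+1} | X_t, ...] = c + sum_i phi_i X_{t+1-i}.
Substitute known values:
  E[X_{t+1} | ...] = -1 + (0.1) * (0) + (0.394) * (7) + (0.356) * (1)
                   = 2.1140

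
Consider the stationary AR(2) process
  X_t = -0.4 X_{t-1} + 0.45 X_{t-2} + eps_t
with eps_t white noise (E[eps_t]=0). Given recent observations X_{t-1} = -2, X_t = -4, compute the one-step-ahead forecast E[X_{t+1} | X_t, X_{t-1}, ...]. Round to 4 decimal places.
E[X_{t+1} \mid \mathcal F_t] = 0.7000

For an AR(p) model X_t = c + sum_i phi_i X_{t-i} + eps_t, the
one-step-ahead conditional mean is
  E[X_{t+1} | X_t, ...] = c + sum_i phi_i X_{t+1-i}.
Substitute known values:
  E[X_{t+1} | ...] = (-0.4) * (-4) + (0.45) * (-2)
                   = 0.7000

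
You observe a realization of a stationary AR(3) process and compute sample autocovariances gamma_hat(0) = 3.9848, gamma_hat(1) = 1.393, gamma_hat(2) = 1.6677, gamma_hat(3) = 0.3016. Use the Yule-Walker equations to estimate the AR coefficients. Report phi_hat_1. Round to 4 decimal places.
\hat\phi_{1} = 0.2920

The Yule-Walker equations for an AR(p) process read, in matrix form,
  Gamma_p phi = r_p,   with   (Gamma_p)_{ij} = gamma(|i - j|),
                       (r_p)_i = gamma(i),   i,j = 1..p.
Substitute the sample gammas (Toeplitz matrix and right-hand side of size 3):
  Gamma_p = [[3.9848, 1.393, 1.6677], [1.393, 3.9848, 1.393], [1.6677, 1.393, 3.9848]]
  r_p     = [1.393, 1.6677, 0.3016]
Written out (R1..R3):
  (R1) 3.9848 phi_1 + 1.393 phi_2 + 1.6677 phi_3 = 1.393
  (R2) 1.393 phi_1 + 3.9848 phi_2 + 1.393 phi_3 = 1.6677
  (R3) 1.6677 phi_1 + 1.393 phi_2 + 3.9848 phi_3 = 0.3016
Gaussian elimination:
  R2 <- R2 - (1.393/3.9848) R1 = R2 - (0.349578) R1:  3.497837 phi_2 + 0.810008 phi_3 = 1.180737
  R3 <- R3 - (1.6677/3.9848) R1 = R3 - (0.418515) R1:  0.810008 phi_2 + 3.286842 phi_3 = -0.281392
  R3 <- R3 - (0.810008/3.497837) R2 = R3 - (0.231574) R2:  3.099265 phi_3 = -0.55482
Back-substitution:
  phi_hat_3 = -0.55482 / 3.099265 = -0.179017
  phi_hat_2 = (1.180737 - (0.810008)(-0.179017)) / 3.497837 = 0.379018
  phi_hat_1 = (1.393 - (1.393)(0.379018) - (1.6677)(-0.179017)) / 3.9848 = 0.292003
So phi_hat = [0.2920, 0.3790, -0.1790].
Therefore phi_hat_1 = 0.2920.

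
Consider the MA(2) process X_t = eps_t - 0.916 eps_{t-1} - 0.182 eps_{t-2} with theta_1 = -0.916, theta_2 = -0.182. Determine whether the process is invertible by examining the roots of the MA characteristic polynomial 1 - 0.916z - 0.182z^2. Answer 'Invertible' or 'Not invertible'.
\text{Not invertible}

The MA(q) characteristic polynomial is P(z) = 1 - 0.916z - 0.182z^2.
Invertibility requires all roots to lie outside the unit circle, i.e. |z| > 1 for every root.
Set 1 + (-0.916) z + (-0.182) z^2 = 0, i.e. a z^2 + b z + c = 0 with a = -0.182, b = -0.916, c = 1.
Discriminant D = b^2 - 4ac = (-0.916)^2 - 4*(-0.182)*1 = 0.839056 - (-0.728) = 1.567056.
D >= 0, so the roots are real: z = (-b +/- sqrt(D)) / (2a) = (0.916 +/- 1.251821) / (-0.364).
  z_1 = (0.916 + 1.251821) / (-0.364) = -5.9556,   |z_1| = 5.9556.
  z_2 = (0.916 - 1.251821) / (-0.364) = 0.9226,   |z_2| = 0.9226.
Moduli of all roots: 5.9556, 0.9226.
All moduli strictly greater than 1? No.
Verdict: Not invertible.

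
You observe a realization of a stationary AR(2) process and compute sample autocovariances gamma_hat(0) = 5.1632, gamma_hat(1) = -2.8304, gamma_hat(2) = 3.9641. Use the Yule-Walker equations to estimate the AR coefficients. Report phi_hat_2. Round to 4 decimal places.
\hat\phi_{2} = 0.6680

The Yule-Walker equations for an AR(p) process read, in matrix form,
  Gamma_p phi = r_p,   with   (Gamma_p)_{ij} = gamma(|i - j|),
                       (r_p)_i = gamma(i),   i,j = 1..p.
Substitute the sample gammas (Toeplitz matrix and right-hand side of size 2):
  Gamma_p = [[5.1632, -2.8304], [-2.8304, 5.1632]]
  r_p     = [-2.8304, 3.9641]
Written out:
  5.1632 phi_1 - 2.8304 phi_2 = -2.8304
  -2.8304 phi_1 + 5.1632 phi_2 = 3.9641
Solve by Cramer's rule:
  det = gamma(0)^2 - gamma(1)^2 = (5.1632)^2 - (-2.8304)^2 = 26.65863424 - 8.01116416 = 18.64747008
  phi_hat_1 = [gamma(1) gamma(0) - gamma(1) gamma(2)] / det = [(-2.8304)(5.1632) - (-2.8304)(3.9641)] / 18.64747008 = -3.39393264 / 18.64747008 = -0.182
  phi_hat_2 = [gamma(0) gamma(2) - gamma(1)^2] / det = [(5.1632)(3.9641) - (-2.8304)^2] / 18.64747008 = 12.45627696 / 18.64747008 = 0.668
So phi_hat = [-0.1820, 0.6680].
Therefore phi_hat_2 = 0.6680.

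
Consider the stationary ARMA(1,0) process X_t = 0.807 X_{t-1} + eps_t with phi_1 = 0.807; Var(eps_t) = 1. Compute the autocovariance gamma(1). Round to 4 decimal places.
\gamma(1) = 2.3140

Multiply the model equation by X_{t-k} and take expectations. With theta_0 = psi_0 = 1 and psi_j the MA(infinity) weights, this gives
  gamma(k) - sum_i phi_i gamma(k-i) = c_k,
  c_k = sigma^2 * sum_{j=k..q} theta_j psi_{j-k}   (c_k = 0 for k > q),
using gamma(-m) = gamma(m).
Pure AR (q = 0): c_0 = sigma^2 = 1, c_k = 0 for k >= 1.
Equations for k = 0 and k = 1 (AR order 1):
  gamma(0) = phi_1 gamma(1) + c_0
  gamma(1) = phi_1 gamma(0) + c_1
Substituting the second into the first: gamma(0) (1 - phi_1^2) = c_0 + phi_1 c_1, so
  gamma(0) = c_0 / (1 - phi_1^2) = 1 / (1 - (0.807)^2) = 1 / 0.348751 = 2.867375.
  gamma(1) = phi_1 gamma(0) = (0.807)(2.867375) = 2.313972.
Therefore gamma(1) = 2.3140 (to 4 decimal places).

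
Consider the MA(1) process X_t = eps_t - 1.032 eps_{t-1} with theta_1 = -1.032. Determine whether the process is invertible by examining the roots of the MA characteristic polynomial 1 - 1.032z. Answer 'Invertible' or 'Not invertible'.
\text{Not invertible}

The MA(q) characteristic polynomial is P(z) = 1 - 1.032z.
Invertibility requires all roots to lie outside the unit circle, i.e. |z| > 1 for every root.
This is linear in z: 1 + (-1.032) z = 0  =>  z = -1/(-1.032) = 0.968992,  |z| = 0.968992.
Moduli of all roots: 0.9690.
All moduli strictly greater than 1? No.
Verdict: Not invertible.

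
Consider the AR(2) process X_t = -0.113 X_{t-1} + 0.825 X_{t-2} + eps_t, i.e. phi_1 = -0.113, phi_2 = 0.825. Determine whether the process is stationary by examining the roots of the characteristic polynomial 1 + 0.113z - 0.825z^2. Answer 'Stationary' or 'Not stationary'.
\text{Stationary}

The AR(p) characteristic polynomial is P(z) = 1 + 0.113z - 0.825z^2.
Stationarity requires all roots to lie outside the unit circle, i.e. |z| > 1 for every root.
Set 1 + (0.113) z + (-0.825) z^2 = 0, i.e. a z^2 + b z + c = 0 with a = -0.825, b = 0.113, c = 1.
Discriminant D = b^2 - 4ac = (0.113)^2 - 4*(-0.825)*1 = 0.012769 - (-3.3) = 3.312769.
D >= 0, so the roots are real: z = (-b +/- sqrt(D)) / (2a) = (-0.113 +/- 1.820101) / (-1.65).
  z_1 = (-0.113 + 1.820101) / (-1.65) = -1.0346,   |z_1| = 1.0346.
  z_2 = (-0.113 - 1.820101) / (-1.65) = 1.1716,   |z_2| = 1.1716.
Moduli of all roots: 1.0346, 1.1716.
All moduli strictly greater than 1? Yes.
Verdict: Stationary.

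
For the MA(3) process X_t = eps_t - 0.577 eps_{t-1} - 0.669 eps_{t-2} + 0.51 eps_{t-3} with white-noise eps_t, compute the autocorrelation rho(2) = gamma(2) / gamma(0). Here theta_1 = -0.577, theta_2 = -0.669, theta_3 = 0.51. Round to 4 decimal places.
\rho(2) = -0.4721

For an MA(q) process with theta_0 = 1, the autocovariance is
  gamma(k) = sigma^2 * sum_{i=0..q-k} theta_i * theta_{i+k},
and rho(k) = gamma(k) / gamma(0). Sigma^2 cancels.
  numerator   = (1)*(-0.669) + (-0.577)*(0.51) = -0.96327.
  denominator = (1)^2 + (-0.577)^2 + (-0.669)^2 + (0.51)^2 = 2.04059.
  rho(2) = -0.96327 / 2.04059 = -0.4721.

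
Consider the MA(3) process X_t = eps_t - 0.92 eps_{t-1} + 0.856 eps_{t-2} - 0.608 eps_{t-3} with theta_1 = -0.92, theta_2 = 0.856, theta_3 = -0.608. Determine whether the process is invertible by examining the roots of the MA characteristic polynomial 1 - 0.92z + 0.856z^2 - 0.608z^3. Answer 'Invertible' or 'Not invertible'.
\text{Invertible}

The MA(q) characteristic polynomial is P(z) = 1 - 0.92z + 0.856z^2 - 0.608z^3.
Invertibility requires all roots to lie outside the unit circle, i.e. |z| > 1 for every root.
Degree 3: look for a simple real root z0 first, then factor out (1 - z/z0) and solve the remaining quadratic.
Testing z0 = 1.25: P(1.25) = 1 + (-0.92)(1.25) + (0.856)(1.25)^2 + (-0.608)(1.25)^3
  = 1 + (-1.15) + (1.3375) + (-1.1875) = 0.  So z_0 = 1.25 is a root, |z_0| = 1.25.
Divide out the factor (1 - 0.8 z) = (1 - z/z0) (since 1/z0 = 0.8):
  P(z) = (1 - 0.8 z)(1 + (-0.12) z + (0.76) z^2)
  [check: z-coef -0.12 - (0.8) = -0.92; z^2-coef 0.76 - (0.8)(-0.12) = 0.856; z^3-coef -(0.8)(0.76) = -0.608.]
Remaining roots from the quadratic factor 1 + (-0.12) z + (0.76) z^2:
  Set 1 + (-0.12) z + (0.76) z^2 = 0, i.e. a z^2 + b z + c = 0 with a = 0.76, b = -0.12, c = 1.
  Discriminant D = b^2 - 4ac = (-0.12)^2 - 4*(0.76)*1 = 0.0144 - (3.04) = -3.0256.
  D < 0, so the roots are the complex-conjugate pair z = (-b +/- i sqrt(-D)) / (2a) = 0.0789 +/- 1.1444i.
  For a conjugate pair |z|^2 = z * conj(z) = (product of roots) = c/a = 1/(0.76) = 1.315789, so |z| = sqrt(1.315789) = 1.1471 for both roots.
Moduli of all roots: 1.2500, 1.1471, 1.1471.
All moduli strictly greater than 1? Yes.
Verdict: Invertible.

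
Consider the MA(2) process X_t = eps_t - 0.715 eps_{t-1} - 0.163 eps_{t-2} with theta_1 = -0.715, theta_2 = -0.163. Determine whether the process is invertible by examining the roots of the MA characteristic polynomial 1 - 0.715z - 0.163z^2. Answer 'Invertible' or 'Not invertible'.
\text{Invertible}

The MA(q) characteristic polynomial is P(z) = 1 - 0.715z - 0.163z^2.
Invertibility requires all roots to lie outside the unit circle, i.e. |z| > 1 for every root.
Set 1 + (-0.715) z + (-0.163) z^2 = 0, i.e. a z^2 + b z + c = 0 with a = -0.163, b = -0.715, c = 1.
Discriminant D = b^2 - 4ac = (-0.715)^2 - 4*(-0.163)*1 = 0.511225 - (-0.652) = 1.163225.
D >= 0, so the roots are real: z = (-b +/- sqrt(D)) / (2a) = (0.715 +/- 1.078529) / (-0.326).
  z_1 = (0.715 + 1.078529) / (-0.326) = -5.5016,   |z_1| = 5.5016.
  z_2 = (0.715 - 1.078529) / (-0.326) = 1.1151,   |z_2| = 1.1151.
Moduli of all roots: 5.5016, 1.1151.
All moduli strictly greater than 1? Yes.
Verdict: Invertible.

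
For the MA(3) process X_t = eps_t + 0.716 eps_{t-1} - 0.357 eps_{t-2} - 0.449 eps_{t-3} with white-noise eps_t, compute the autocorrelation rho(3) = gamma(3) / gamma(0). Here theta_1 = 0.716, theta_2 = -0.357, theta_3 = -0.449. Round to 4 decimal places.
\rho(3) = -0.2438

For an MA(q) process with theta_0 = 1, the autocovariance is
  gamma(k) = sigma^2 * sum_{i=0..q-k} theta_i * theta_{i+k},
and rho(k) = gamma(k) / gamma(0). Sigma^2 cancels.
  numerator   = (1)*(-0.449) = -0.449.
  denominator = (1)^2 + (0.716)^2 + (-0.357)^2 + (-0.449)^2 = 1.841706.
  rho(3) = -0.449 / 1.841706 = -0.2438.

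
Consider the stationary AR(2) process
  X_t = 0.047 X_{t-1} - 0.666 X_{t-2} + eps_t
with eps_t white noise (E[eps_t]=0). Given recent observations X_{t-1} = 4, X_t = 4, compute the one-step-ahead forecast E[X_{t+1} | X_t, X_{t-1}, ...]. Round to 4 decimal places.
E[X_{t+1} \mid \mathcal F_t] = -2.4760

For an AR(p) model X_t = c + sum_i phi_i X_{t-i} + eps_t, the
one-step-ahead conditional mean is
  E[X_{t+1} | X_t, ...] = c + sum_i phi_i X_{t+1-i}.
Substitute known values:
  E[X_{t+1} | ...] = (0.047) * (4) + (-0.666) * (4)
                   = -2.4760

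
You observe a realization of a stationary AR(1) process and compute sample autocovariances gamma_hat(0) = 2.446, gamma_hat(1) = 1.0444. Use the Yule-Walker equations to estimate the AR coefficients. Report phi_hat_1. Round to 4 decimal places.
\hat\phi_{1} = 0.4270

The Yule-Walker equations for an AR(p) process read, in matrix form,
  Gamma_p phi = r_p,   with   (Gamma_p)_{ij} = gamma(|i - j|),
                       (r_p)_i = gamma(i),   i,j = 1..p.
Substitute the sample gammas (Toeplitz matrix and right-hand side of size 1):
  Gamma_p = [[2.446]]
  r_p     = [1.0444]
With p = 1 this is the single equation gamma(0) phi_1 = gamma(1):
  phi_hat_1 = gamma(1) / gamma(0) = 1.0444 / 2.446 = 0.4270.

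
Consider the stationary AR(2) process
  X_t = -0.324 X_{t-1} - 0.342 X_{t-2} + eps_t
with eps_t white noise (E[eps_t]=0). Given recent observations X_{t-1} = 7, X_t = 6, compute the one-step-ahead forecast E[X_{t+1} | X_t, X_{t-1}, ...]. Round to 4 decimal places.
E[X_{t+1} \mid \mathcal F_t] = -4.3380

For an AR(p) model X_t = c + sum_i phi_i X_{t-i} + eps_t, the
one-step-ahead conditional mean is
  E[X_{t+1} | X_t, ...] = c + sum_i phi_i X_{t+1-i}.
Substitute known values:
  E[X_{t+1} | ...] = (-0.324) * (6) + (-0.342) * (7)
                   = -4.3380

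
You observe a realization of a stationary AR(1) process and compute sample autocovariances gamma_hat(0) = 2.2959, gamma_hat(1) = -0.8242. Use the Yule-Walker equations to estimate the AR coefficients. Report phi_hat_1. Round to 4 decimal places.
\hat\phi_{1} = -0.3590

The Yule-Walker equations for an AR(p) process read, in matrix form,
  Gamma_p phi = r_p,   with   (Gamma_p)_{ij} = gamma(|i - j|),
                       (r_p)_i = gamma(i),   i,j = 1..p.
Substitute the sample gammas (Toeplitz matrix and right-hand side of size 1):
  Gamma_p = [[2.2959]]
  r_p     = [-0.8242]
With p = 1 this is the single equation gamma(0) phi_1 = gamma(1):
  phi_hat_1 = gamma(1) / gamma(0) = -0.8242 / 2.2959 = -0.3590.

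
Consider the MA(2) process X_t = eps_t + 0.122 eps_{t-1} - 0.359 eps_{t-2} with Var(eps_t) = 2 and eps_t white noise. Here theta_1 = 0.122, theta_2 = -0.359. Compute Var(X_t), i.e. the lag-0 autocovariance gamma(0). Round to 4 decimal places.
\gamma(0) = 2.2875

For an MA(q) process X_t = eps_t + sum_i theta_i eps_{t-i} with
Var(eps_t) = sigma^2, the variance is
  gamma(0) = sigma^2 * (1 + sum_i theta_i^2).
  sum_i theta_i^2 = (0.122)^2 + (-0.359)^2 = 0.014884 + 0.128881 = 0.143765.
  gamma(0) = 2 * (1 + 0.143765) = 2 * 1.143765 = 2.28753, which rounds to 2.2875.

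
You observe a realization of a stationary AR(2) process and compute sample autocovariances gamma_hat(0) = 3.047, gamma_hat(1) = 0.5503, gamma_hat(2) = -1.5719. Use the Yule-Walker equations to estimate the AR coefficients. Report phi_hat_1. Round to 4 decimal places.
\hat\phi_{1} = 0.2830

The Yule-Walker equations for an AR(p) process read, in matrix form,
  Gamma_p phi = r_p,   with   (Gamma_p)_{ij} = gamma(|i - j|),
                       (r_p)_i = gamma(i),   i,j = 1..p.
Substitute the sample gammas (Toeplitz matrix and right-hand side of size 2):
  Gamma_p = [[3.047, 0.5503], [0.5503, 3.047]]
  r_p     = [0.5503, -1.5719]
Written out:
  3.047 phi_1 + 0.5503 phi_2 = 0.5503
  0.5503 phi_1 + 3.047 phi_2 = -1.5719
Solve by Cramer's rule:
  det = gamma(0)^2 - gamma(1)^2 = (3.047)^2 - (0.5503)^2 = 9.284209 - 0.30283009 = 8.98137891
  phi_hat_1 = [gamma(1) gamma(0) - gamma(1) gamma(2)] / det = [(0.5503)(3.047) - (0.5503)(-1.5719)] / 8.98137891 = 2.54178067 / 8.98137891 = 0.283
  phi_hat_2 = [gamma(0) gamma(2) - gamma(1)^2] / det = [(3.047)(-1.5719) - (0.5503)^2] / 8.98137891 = -5.09240939 / 8.98137891 = -0.567
So phi_hat = [0.2830, -0.5670].
Therefore phi_hat_1 = 0.2830.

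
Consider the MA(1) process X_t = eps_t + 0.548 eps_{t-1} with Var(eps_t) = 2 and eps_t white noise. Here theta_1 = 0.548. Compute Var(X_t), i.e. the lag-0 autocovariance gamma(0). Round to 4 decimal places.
\gamma(0) = 2.6006

For an MA(q) process X_t = eps_t + sum_i theta_i eps_{t-i} with
Var(eps_t) = sigma^2, the variance is
  gamma(0) = sigma^2 * (1 + sum_i theta_i^2).
  sum_i theta_i^2 = (0.548)^2 = 0.300304.
  gamma(0) = 2 * (1 + 0.300304) = 2 * 1.300304 = 2.600608, which rounds to 2.6006.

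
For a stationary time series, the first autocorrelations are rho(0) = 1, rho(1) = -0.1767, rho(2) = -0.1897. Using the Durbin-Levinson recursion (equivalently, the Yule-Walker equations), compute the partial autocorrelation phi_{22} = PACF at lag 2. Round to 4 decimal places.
\phi_{22} = -0.2280

The PACF at lag k is phi_{kk}, the last component of the solution
to the Yule-Walker system G_k phi = r_k where
  (G_k)_{ij} = rho(|i - j|), (r_k)_i = rho(i), i,j = 1..k.
Equivalently, Durbin-Levinson gives phi_{kk} iteratively:
  phi_{11} = rho(1)
  phi_{kk} = [rho(k) - sum_{j=1..k-1} phi_{k-1,j} rho(k-j)]
            / [1 - sum_{j=1..k-1} phi_{k-1,j} rho(j)],
  phi_{k,j} = phi_{k-1,j} - phi_{kk} phi_{k-1,k-j},  j = 1..k-1.
Step k = 1:
  phi_11 = rho(1) = -0.1767.
Step k = 2:
  phi_22 = [rho(2) - phi_11 rho(1)] / [1 - phi_11 rho(1)] = [-0.1897 - (-0.1767)(-0.1767)] / [1 - (-0.1767)(-0.1767)]
         = -0.22092289 / 0.96877711 = -0.228.
Therefore phi_{22} = -0.2280.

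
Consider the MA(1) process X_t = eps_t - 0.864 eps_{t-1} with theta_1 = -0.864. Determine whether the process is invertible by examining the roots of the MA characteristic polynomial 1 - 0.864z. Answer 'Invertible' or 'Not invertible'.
\text{Invertible}

The MA(q) characteristic polynomial is P(z) = 1 - 0.864z.
Invertibility requires all roots to lie outside the unit circle, i.e. |z| > 1 for every root.
This is linear in z: 1 + (-0.864) z = 0  =>  z = -1/(-0.864) = 1.157407,  |z| = 1.157407.
Moduli of all roots: 1.1574.
All moduli strictly greater than 1? Yes.
Verdict: Invertible.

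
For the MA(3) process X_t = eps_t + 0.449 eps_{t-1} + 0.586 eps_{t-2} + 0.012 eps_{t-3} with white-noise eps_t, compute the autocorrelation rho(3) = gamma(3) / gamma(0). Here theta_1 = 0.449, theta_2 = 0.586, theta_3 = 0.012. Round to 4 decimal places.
\rho(3) = 0.0078

For an MA(q) process with theta_0 = 1, the autocovariance is
  gamma(k) = sigma^2 * sum_{i=0..q-k} theta_i * theta_{i+k},
and rho(k) = gamma(k) / gamma(0). Sigma^2 cancels.
  numerator   = (1)*(0.012) = 0.012.
  denominator = (1)^2 + (0.449)^2 + (0.586)^2 + (0.012)^2 = 1.545141.
  rho(3) = 0.012 / 1.545141 = 0.0078.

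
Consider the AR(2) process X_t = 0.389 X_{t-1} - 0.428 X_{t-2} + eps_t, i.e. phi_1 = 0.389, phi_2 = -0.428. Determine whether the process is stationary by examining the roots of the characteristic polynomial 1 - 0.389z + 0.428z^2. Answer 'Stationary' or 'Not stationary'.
\text{Stationary}

The AR(p) characteristic polynomial is P(z) = 1 - 0.389z + 0.428z^2.
Stationarity requires all roots to lie outside the unit circle, i.e. |z| > 1 for every root.
Set 1 + (-0.389) z + (0.428) z^2 = 0, i.e. a z^2 + b z + c = 0 with a = 0.428, b = -0.389, c = 1.
Discriminant D = b^2 - 4ac = (-0.389)^2 - 4*(0.428)*1 = 0.151321 - (1.712) = -1.560679.
D < 0, so the roots are the complex-conjugate pair z = (-b +/- i sqrt(-D)) / (2a) = 0.4544 +/- 1.4594i.
For a conjugate pair |z|^2 = z * conj(z) = (product of roots) = c/a = 1/(0.428) = 2.336449, so |z| = sqrt(2.336449) = 1.5285 for both roots.
Moduli of all roots: 1.5285, 1.5285.
All moduli strictly greater than 1? Yes.
Verdict: Stationary.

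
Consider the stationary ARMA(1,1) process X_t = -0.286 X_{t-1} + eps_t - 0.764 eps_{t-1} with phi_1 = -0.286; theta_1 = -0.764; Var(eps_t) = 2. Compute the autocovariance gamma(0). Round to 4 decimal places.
\gamma(0) = 4.4014

Multiply the model equation by X_{t-k} and take expectations. With theta_0 = psi_0 = 1 and psi_j the MA(infinity) weights, this gives
  gamma(k) - sum_i phi_i gamma(k-i) = c_k,
  c_k = sigma^2 * sum_{j=k..q} theta_j psi_{j-k}   (c_k = 0 for k > q),
using gamma(-m) = gamma(m).
psi-weights needed (psi_j = theta_j + sum_i phi_i psi_{j-i}):
  psi_1 = theta_1 + phi_1 = -0.764 + (-0.286) = -1.05
Right-hand sides:
  c_0 = sigma^2 (1 + theta_1 psi_1) = 2 * (1 + (-0.764)(-1.05)) = 2 * 1.8022 = 3.6044
  c_1 = sigma^2 theta_1 = 2 * (-0.764) = -1.528
  c_2 = 0
Equations for k = 0 and k = 1 (AR order 1):
  gamma(0) = phi_1 gamma(1) + c_0
  gamma(1) = phi_1 gamma(0) + c_1
Substituting the second into the first: gamma(0) (1 - phi_1^2) = c_0 + phi_1 c_1, so
  gamma(0) = (c_0 + phi_1 c_1) / (1 - phi_1^2) = (3.6044 + (-0.286)(-1.528)) / (1 - (-0.286)^2) = 4.041408 / 0.918204 = 4.401427.
Therefore gamma(0) = 4.4014 (to 4 decimal places).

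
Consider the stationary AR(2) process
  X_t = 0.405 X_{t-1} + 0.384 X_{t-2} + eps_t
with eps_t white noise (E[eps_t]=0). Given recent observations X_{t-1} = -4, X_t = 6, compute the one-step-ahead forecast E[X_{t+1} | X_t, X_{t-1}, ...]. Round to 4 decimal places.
E[X_{t+1} \mid \mathcal F_t] = 0.8940

For an AR(p) model X_t = c + sum_i phi_i X_{t-i} + eps_t, the
one-step-ahead conditional mean is
  E[X_{t+1} | X_t, ...] = c + sum_i phi_i X_{t+1-i}.
Substitute known values:
  E[X_{t+1} | ...] = (0.405) * (6) + (0.384) * (-4)
                   = 0.8940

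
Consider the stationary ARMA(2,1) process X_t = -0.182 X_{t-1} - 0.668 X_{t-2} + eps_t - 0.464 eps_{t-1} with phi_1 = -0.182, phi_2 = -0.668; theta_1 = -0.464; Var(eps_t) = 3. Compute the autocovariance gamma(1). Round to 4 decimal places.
\gamma(1) = -1.6221

Multiply the model equation by X_{t-k} and take expectations. With theta_0 = psi_0 = 1 and psi_j the MA(infinity) weights, this gives
  gamma(k) - sum_i phi_i gamma(k-i) = c_k,
  c_k = sigma^2 * sum_{j=k..q} theta_j psi_{j-k}   (c_k = 0 for k > q),
using gamma(-m) = gamma(m).
psi-weights needed (psi_j = theta_j + sum_i phi_i psi_{j-i}):
  psi_1 = theta_1 + phi_1 = -0.464 + (-0.182) = -0.646
Right-hand sides:
  c_0 = sigma^2 (1 + theta_1 psi_1) = 3 * (1 + (-0.464)(-0.646)) = 3 * 1.299744 = 3.899232
  c_1 = sigma^2 theta_1 = 3 * (-0.464) = -1.392
  c_2 = 0
Equations for k = 0, 1, 2 (AR order 2, c_2 = 0):
  (E0) gamma(0) = phi_1 gamma(1) + phi_2 gamma(2) + c_0
  (E1) gamma(1) = phi_1 gamma(0) + phi_2 gamma(1) + c_1
  (E2) gamma(2) = phi_1 gamma(1) + phi_2 gamma(0)
From (E1): gamma(1) = A gamma(0) + B with
  A = phi_1 / (1 - phi_2) = -0.182 / 1.668 = -0.109113,   B = c_1 / (1 - phi_2) = -1.392 / 1.668 = -0.834532.
Insert (E2) into (E0): gamma(0) (1 - phi_2^2) = phi_1 (1 + phi_2) gamma(1) + c_0.
  phi_1 (1 + phi_2) = (-0.182)(0.332) = -0.060424,   1 - phi_2^2 = 0.553776.
Replace gamma(1) by A gamma(0) + B and collect gamma(0):
  gamma(0) [0.553776 - (-0.060424)(-0.109113)] = (-0.060424)(-0.834532) + 3.899232
  gamma(0) * 0.547183 = 3.949658
  gamma(0) = 3.949658 / 0.547183 = 7.218166.
  gamma(1) = A gamma(0) + B = (-0.109113)(7.218166) + (-0.834532) = -1.622126.
Therefore gamma(1) = -1.6221 (to 4 decimal places).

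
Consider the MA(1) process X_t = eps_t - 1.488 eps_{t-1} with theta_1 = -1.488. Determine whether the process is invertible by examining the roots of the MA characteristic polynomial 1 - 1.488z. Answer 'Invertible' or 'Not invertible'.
\text{Not invertible}

The MA(q) characteristic polynomial is P(z) = 1 - 1.488z.
Invertibility requires all roots to lie outside the unit circle, i.e. |z| > 1 for every root.
This is linear in z: 1 + (-1.488) z = 0  =>  z = -1/(-1.488) = 0.672043,  |z| = 0.672043.
Moduli of all roots: 0.6720.
All moduli strictly greater than 1? No.
Verdict: Not invertible.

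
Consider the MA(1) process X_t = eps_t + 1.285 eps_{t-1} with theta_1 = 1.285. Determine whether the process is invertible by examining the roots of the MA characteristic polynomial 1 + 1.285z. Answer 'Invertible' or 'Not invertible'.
\text{Not invertible}

The MA(q) characteristic polynomial is P(z) = 1 + 1.285z.
Invertibility requires all roots to lie outside the unit circle, i.e. |z| > 1 for every root.
This is linear in z: 1 + (1.285) z = 0  =>  z = -1/(1.285) = -0.77821,  |z| = 0.77821.
Moduli of all roots: 0.7782.
All moduli strictly greater than 1? No.
Verdict: Not invertible.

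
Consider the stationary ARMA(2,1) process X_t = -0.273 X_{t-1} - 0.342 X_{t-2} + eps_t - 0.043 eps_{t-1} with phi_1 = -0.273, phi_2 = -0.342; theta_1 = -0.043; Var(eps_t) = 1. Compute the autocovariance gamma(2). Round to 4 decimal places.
\gamma(2) = -0.3362

Multiply the model equation by X_{t-k} and take expectations. With theta_0 = psi_0 = 1 and psi_j the MA(infinity) weights, this gives
  gamma(k) - sum_i phi_i gamma(k-i) = c_k,
  c_k = sigma^2 * sum_{j=k..q} theta_j psi_{j-k}   (c_k = 0 for k > q),
using gamma(-m) = gamma(m).
psi-weights needed (psi_j = theta_j + sum_i phi_i psi_{j-i}):
  psi_1 = theta_1 + phi_1 = -0.043 + (-0.273) = -0.316
Right-hand sides:
  c_0 = sigma^2 (1 + theta_1 psi_1) = 1 * (1 + (-0.043)(-0.316)) = 1 * 1.013588 = 1.013588
  c_1 = sigma^2 theta_1 = 1 * (-0.043) = -0.043
  c_2 = 0
Equations for k = 0, 1, 2 (AR order 2, c_2 = 0):
  (E0) gamma(0) = phi_1 gamma(1) + phi_2 gamma(2) + c_0
  (E1) gamma(1) = phi_1 gamma(0) + phi_2 gamma(1) + c_1
  (E2) gamma(2) = phi_1 gamma(1) + phi_2 gamma(0)
From (E1): gamma(1) = A gamma(0) + B with
  A = phi_1 / (1 - phi_2) = -0.273 / 1.342 = -0.203428,   B = c_1 / (1 - phi_2) = -0.043 / 1.342 = -0.032042.
Insert (E2) into (E0): gamma(0) (1 - phi_2^2) = phi_1 (1 + phi_2) gamma(1) + c_0.
  phi_1 (1 + phi_2) = (-0.273)(0.658) = -0.179634,   1 - phi_2^2 = 0.883036.
Replace gamma(1) by A gamma(0) + B and collect gamma(0):
  gamma(0) [0.883036 - (-0.179634)(-0.203428)] = (-0.179634)(-0.032042) + 1.013588
  gamma(0) * 0.846493 = 1.019344
  gamma(0) = 1.019344 / 0.846493 = 1.204196.
  gamma(1) = A gamma(0) + B = (-0.203428)(1.204196) + (-0.032042) = -0.277009.
  gamma(2) = phi_1 gamma(1) + phi_2 gamma(0) = (-0.273)(-0.277009) + (-0.342)(1.204196) = -0.336212.
Therefore gamma(2) = -0.3362 (to 4 decimal places).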